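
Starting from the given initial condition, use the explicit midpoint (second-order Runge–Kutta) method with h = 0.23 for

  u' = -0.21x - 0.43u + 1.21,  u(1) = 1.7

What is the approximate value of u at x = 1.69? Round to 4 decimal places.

Midpoint: k1 = f(x_n, u_n); k2 = f(x_n + h/2, u_n + (h/2)·k1); u_{n+1} = u_n + h·k2.
x=1.000000, u=1.700000:
  k1 = f(1.000000, 1.700000) = 0.269000
  k2 = f(1.115000, 1.730935) = 0.231548
  u ← 1.700000 + 0.23·0.231548 = 1.753256
x=1.230000, u=1.753256:
  k1 = f(1.230000, 1.753256) = 0.197800
  k2 = f(1.345000, 1.776003) = 0.163869
  u ← 1.753256 + 0.23·0.163869 = 1.790946
x=1.460000, u=1.790946:
  k1 = f(1.460000, 1.790946) = 0.133293
  k2 = f(1.575000, 1.806275) = 0.102552
  u ← 1.790946 + 0.23·0.102552 = 1.814533
u(1.69) ≈ 1.8145

1.8145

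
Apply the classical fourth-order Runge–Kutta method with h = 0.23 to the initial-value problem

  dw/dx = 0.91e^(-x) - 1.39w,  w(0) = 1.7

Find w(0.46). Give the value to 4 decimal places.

1.1389

RK4: k1 = f(x_n, w_n); k2 = f(x_n + h/2, w_n + (h/2)·k1); k3 = f(x_n + h/2, w_n + (h/2)·k2); k4 = f(x_n + h, w_n + h·k3); w_{n+1} = w_n + (h/6)·(k1 + 2k2 + 2k3 + k4).
x=0.000000, w=1.700000:
  k1 = f(0.000000, 1.700000) = -1.453000
  k2 = f(0.115000, 1.532905) = -1.319595
  k3 = f(0.115000, 1.548247) = -1.340920
  k4 = f(0.230000, 1.391588) = -1.211282
  w ← 1.700000 + (0.23/6)·(k1 + 2k2 + 2k3 + k4) = 1.393896
x=0.230000, w=1.393896:
  k1 = f(0.230000, 1.393896) = -1.214490
  k2 = f(0.345000, 1.254230) = -1.098899
  k3 = f(0.345000, 1.267523) = -1.117376
  k4 = f(0.460000, 1.136900) = -1.005823
  w ← 1.393896 + (0.23/6)·(k1 + 2k2 + 2k3 + k4) = 1.138870
w(0.46) ≈ 1.1389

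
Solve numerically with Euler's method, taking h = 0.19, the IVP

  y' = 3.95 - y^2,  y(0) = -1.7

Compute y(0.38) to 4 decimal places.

Euler: y_{n+1} = y_n + h·f(x_n, y_n).
x=0.000000, y=-1.700000: f=1.060000 → y ← -1.700000 + 0.19·1.060000 = -1.498600
x=0.190000, y=-1.498600: f=1.704198 → y ← -1.498600 + 0.19·1.704198 = -1.174802
y(0.38) ≈ -1.1748

-1.1748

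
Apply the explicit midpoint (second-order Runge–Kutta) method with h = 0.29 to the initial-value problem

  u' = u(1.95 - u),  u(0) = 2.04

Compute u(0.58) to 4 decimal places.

Midpoint: k1 = f(x_n, u_n); k2 = f(x_n + h/2, u_n + (h/2)·k1); u_{n+1} = u_n + h·k2.
x=0.000000, u=2.040000:
  k1 = f(0.000000, 2.040000) = -0.183600
  k2 = f(0.145000, 2.013378) = -0.127604
  u ← 2.040000 + 0.29·(-0.127604) = 2.002995
x=0.290000, u=2.002995:
  k1 = f(0.290000, 2.002995) = -0.106148
  k2 = f(0.435000, 1.987603) = -0.074741
  u ← 2.002995 + 0.29·(-0.074741) = 1.981320
u(0.58) ≈ 1.9813

1.9813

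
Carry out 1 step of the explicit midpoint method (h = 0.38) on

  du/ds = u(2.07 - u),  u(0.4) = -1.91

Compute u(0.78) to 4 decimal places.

Midpoint: k1 = f(s_n, u_n); k2 = f(s_n + h/2, u_n + (h/2)·k1); u_{n+1} = u_n + h·k2.
s=0.400000, u=-1.910000:
  k1 = f(0.400000, -1.910000) = -7.601800
  k2 = f(0.590000, -3.354342) = -18.195098
  u ← -1.910000 + 0.38·(-18.195098) = -8.824137
u(0.78) ≈ -8.8241

-8.8241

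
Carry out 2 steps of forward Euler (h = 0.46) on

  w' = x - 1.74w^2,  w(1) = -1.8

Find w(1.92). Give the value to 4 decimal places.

Euler: w_{n+1} = w_n + h·f(x_n, w_n).
x=1.000000, w=-1.800000: f=-4.637600 → w ← -1.800000 + 0.46·(-4.637600) = -3.933296
x=1.460000, w=-3.933296: f=-25.459222 → w ← -3.933296 + 0.46·(-25.459222) = -15.644538
w(1.92) ≈ -15.6445

-15.6445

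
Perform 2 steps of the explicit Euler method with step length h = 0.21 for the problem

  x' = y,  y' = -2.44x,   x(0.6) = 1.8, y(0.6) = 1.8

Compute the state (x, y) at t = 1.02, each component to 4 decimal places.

2.3623, -0.2383

Euler on (x,y): x_{n+1} = x_n + h·x', y_{n+1} = y_n + h·y'.
0.600000: (1.800000, 1.800000); f=(1.800000, -4.392000) → (2.178000, 0.877680)
0.810000: (2.178000, 0.877680); f=(0.877680, -5.314320) → (2.362313, -0.238327)
(x(1.02), y(1.02)) ≈ (2.3623, -0.2383)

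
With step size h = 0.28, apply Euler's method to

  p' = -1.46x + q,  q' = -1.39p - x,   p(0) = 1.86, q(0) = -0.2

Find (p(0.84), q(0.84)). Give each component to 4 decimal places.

0.7247, -2.4181

Euler on (p,q): p_{n+1} = p_n + h·p', q_{n+1} = q_n + h·q'.
0.000000: (1.860000, -0.200000); f=(-0.200000, -2.585400) → (1.804000, -0.923912)
0.280000: (1.804000, -0.923912); f=(-1.332712, -2.787560) → (1.430841, -1.704429)
0.560000: (1.430841, -1.704429); f=(-2.522029, -2.548868) → (0.724673, -2.418112)
(p(0.84), q(0.84)) ≈ (0.7247, -2.4181)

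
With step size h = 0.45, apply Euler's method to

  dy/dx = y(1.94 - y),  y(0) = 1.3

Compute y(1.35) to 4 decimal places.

1.9298

Euler: y_{n+1} = y_n + h·f(x_n, y_n).
x=0.000000, y=1.300000: f=0.832000 → y ← 1.300000 + 0.45·0.832000 = 1.674400
x=0.450000, y=1.674400: f=0.444721 → y ← 1.674400 + 0.45·0.444721 = 1.874524
x=0.900000, y=1.874524: f=0.122736 → y ← 1.874524 + 0.45·0.122736 = 1.929755
y(1.35) ≈ 1.9298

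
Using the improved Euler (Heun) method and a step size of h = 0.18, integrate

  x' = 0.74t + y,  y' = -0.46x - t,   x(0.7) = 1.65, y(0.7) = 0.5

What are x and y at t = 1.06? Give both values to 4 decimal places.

1.9614, -0.1183

Heun on (x,y): k1 = f(t_n, state_n); k2 = f(t_n + h, state_n + h·k1); state_{n+1} = state_n + (h/2)·(k1 + k2).
0.700000: (1.650000, 0.500000)
  k1 = (1.018000, -1.459000)
  predictor → (1.833240, 0.237380)
  k2 = (0.888580, -1.723290)
  → (1.821592, 0.213594)
0.880000: (1.821592, 0.213594)
  k1 = (0.864794, -1.717932)
  predictor → (1.977255, -0.095634)
  k2 = (0.688766, -1.969537)
  → (1.961413, -0.118278)
(x(1.06), y(1.06)) ≈ (1.9614, -0.1183)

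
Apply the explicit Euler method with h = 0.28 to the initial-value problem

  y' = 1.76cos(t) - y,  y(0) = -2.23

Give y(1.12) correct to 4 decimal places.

0.4597

Euler: y_{n+1} = y_n + h·f(t_n, y_n).
t=0.000000, y=-2.230000: f=3.990000 → y ← -2.230000 + 0.28·3.990000 = -1.112800
t=0.280000, y=-1.112800: f=2.804258 → y ← -1.112800 + 0.28·2.804258 = -0.327608
t=0.560000, y=-0.327608: f=1.818777 → y ← -0.327608 + 0.28·1.818777 = 0.181650
t=0.840000, y=0.181650: f=0.993085 → y ← 0.181650 + 0.28·0.993085 = 0.459713
y(1.12) ≈ 0.4597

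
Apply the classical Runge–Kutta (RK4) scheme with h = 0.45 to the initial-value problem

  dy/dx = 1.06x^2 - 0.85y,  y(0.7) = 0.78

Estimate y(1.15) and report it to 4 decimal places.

RK4: k1 = f(x_n, y_n); k2 = f(x_n + h/2, y_n + (h/2)·k1); k3 = f(x_n + h/2, y_n + (h/2)·k2); k4 = f(x_n + h, y_n + h·k3); y_{n+1} = y_n + (h/6)·(k1 + 2k2 + 2k3 + k4).
x=0.700000, y=0.780000:
  k1 = f(0.700000, 0.780000) = -0.143600
  k2 = f(0.925000, 0.747690) = 0.271426
  k3 = f(0.925000, 0.841071) = 0.192052
  k4 = f(1.150000, 0.866424) = 0.665390
  y ← 0.780000 + (0.45/6)·(k1 + 2k2 + 2k3 + k4) = 0.888656
y(1.15) ≈ 0.8887

0.8887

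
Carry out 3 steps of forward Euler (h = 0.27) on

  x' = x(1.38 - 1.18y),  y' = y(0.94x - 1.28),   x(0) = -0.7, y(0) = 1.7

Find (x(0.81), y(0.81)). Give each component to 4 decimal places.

-0.8049, 0.2012

Euler on (x,y): x_{n+1} = x_n + h·x', y_{n+1} = y_n + h·y'.
0.000000: (-0.700000, 1.700000); f=(0.438200, -3.294600) → (-0.581686, 0.810458)
0.270000: (-0.581686, 0.810458); f=(-0.246437, -1.480532) → (-0.648224, 0.410714)
0.540000: (-0.648224, 0.410714); f=(-0.580392, -0.775975) → (-0.804930, 0.201201)
(x(0.81), y(0.81)) ≈ (-0.8049, 0.2012)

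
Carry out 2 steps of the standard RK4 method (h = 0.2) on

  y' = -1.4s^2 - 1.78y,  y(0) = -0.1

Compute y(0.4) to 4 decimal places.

-0.0743

RK4: k1 = f(s_n, y_n); k2 = f(s_n + h/2, y_n + (h/2)·k1); k3 = f(s_n + h/2, y_n + (h/2)·k2); k4 = f(s_n + h, y_n + h·k3); y_{n+1} = y_n + (h/6)·(k1 + 2k2 + 2k3 + k4).
s=0.000000, y=-0.100000:
  k1 = f(0.000000, -0.100000) = 0.178000
  k2 = f(0.100000, -0.082200) = 0.132316
  k3 = f(0.100000, -0.086768) = 0.140448
  k4 = f(0.200000, -0.071910) = 0.072001
  y ← -0.100000 + (0.2/6)·(k1 + 2k2 + 2k3 + k4) = -0.073482
s=0.200000, y=-0.073482:
  k1 = f(0.200000, -0.073482) = 0.074799
  k2 = f(0.300000, -0.066003) = -0.008515
  k3 = f(0.300000, -0.074334) = 0.006314
  k4 = f(0.400000, -0.072220) = -0.095449
  y ← -0.073482 + (0.2/6)·(k1 + 2k2 + 2k3 + k4) = -0.074317
y(0.4) ≈ -0.0743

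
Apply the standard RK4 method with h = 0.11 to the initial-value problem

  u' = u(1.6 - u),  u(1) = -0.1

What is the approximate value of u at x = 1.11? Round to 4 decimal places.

-0.1207

RK4: k1 = f(x_n, u_n); k2 = f(x_n + h/2, u_n + (h/2)·k1); k3 = f(x_n + h/2, u_n + (h/2)·k2); k4 = f(x_n + h, u_n + h·k3); u_{n+1} = u_n + (h/6)·(k1 + 2k2 + 2k3 + k4).
x=1.000000, u=-0.100000:
  k1 = f(1.000000, -0.100000) = -0.170000
  k2 = f(1.055000, -0.109350) = -0.186917
  k3 = f(1.055000, -0.110280) = -0.188611
  k4 = f(1.110000, -0.120747) = -0.207775
  u ← -0.100000 + (0.11/6)·(k1 + 2k2 + 2k3 + k4) = -0.120695
u(1.11) ≈ -0.1207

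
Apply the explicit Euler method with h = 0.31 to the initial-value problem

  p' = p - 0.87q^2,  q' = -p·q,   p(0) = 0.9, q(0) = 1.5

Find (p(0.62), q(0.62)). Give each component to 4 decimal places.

0.4341, 0.8897

Euler on (p,q): p_{n+1} = p_n + h·p', q_{n+1} = q_n + h·q'.
0.000000: (0.900000, 1.500000); f=(-1.057500, -1.350000) → (0.572175, 1.081500)
0.310000: (0.572175, 1.081500); f=(-0.445414, -0.618807) → (0.434097, 0.889670)
(p(0.62), q(0.62)) ≈ (0.4341, 0.8897)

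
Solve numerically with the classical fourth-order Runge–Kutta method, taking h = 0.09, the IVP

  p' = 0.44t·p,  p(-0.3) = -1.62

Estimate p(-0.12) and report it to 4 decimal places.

-1.5933

RK4: k1 = f(t_n, p_n); k2 = f(t_n + h/2, p_n + (h/2)·k1); k3 = f(t_n + h/2, p_n + (h/2)·k2); k4 = f(t_n + h, p_n + h·k3); p_{n+1} = p_n + (h/6)·(k1 + 2k2 + 2k3 + k4).
t=-0.300000, p=-1.620000:
  k1 = f(-0.300000, -1.620000) = 0.213840
  k2 = f(-0.255000, -1.610377) = 0.180684
  k3 = f(-0.255000, -1.611869) = 0.180852
  k4 = f(-0.210000, -1.603723) = 0.148184
  p ← -1.620000 + (0.09/6)·(k1 + 2k2 + 2k3 + k4) = -1.603724
t=-0.210000, p=-1.603724:
  k1 = f(-0.210000, -1.603724) = 0.148184
  k2 = f(-0.165000, -1.597055) = 0.115946
  k3 = f(-0.165000, -1.598506) = 0.116052
  k4 = f(-0.120000, -1.593279) = 0.084125
  p ← -1.603724 + (0.09/6)·(k1 + 2k2 + 2k3 + k4) = -1.593279
p(-0.12) ≈ -1.5933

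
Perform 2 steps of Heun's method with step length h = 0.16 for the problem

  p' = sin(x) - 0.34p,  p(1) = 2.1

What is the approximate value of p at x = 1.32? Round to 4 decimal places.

2.1602

Heun: k1 = f(x_n, p_n); k2 = f(x_n + h, p_n + h·k1); p_{n+1} = p_n + (h/2)·(k1 + k2).
x=1.000000, p=2.100000:
  k1 = f(1.000000, 2.100000) = 0.127471
  k2 = f(1.160000, 2.120395) = 0.195869
  p ← 2.100000 + (0.16/2)·(0.127471 + 0.195869) = 2.125867
x=1.160000, p=2.125867:
  k1 = f(1.160000, 2.125867) = 0.194008
  k2 = f(1.320000, 2.156908) = 0.235366
  p ← 2.125867 + (0.16/2)·(0.194008 + 0.235366) = 2.160217
p(1.32) ≈ 2.1602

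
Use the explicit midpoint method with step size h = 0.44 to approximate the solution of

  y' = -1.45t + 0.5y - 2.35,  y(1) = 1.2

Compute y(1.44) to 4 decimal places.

Midpoint: k1 = f(t_n, y_n); k2 = f(t_n + h/2, y_n + (h/2)·k1); y_{n+1} = y_n + h·k2.
t=1.000000, y=1.200000:
  k1 = f(1.000000, 1.200000) = -3.200000
  k2 = f(1.220000, 0.496000) = -3.871000
  y ← 1.200000 + 0.44·(-3.871000) = -0.503240
y(1.44) ≈ -0.5032

-0.5032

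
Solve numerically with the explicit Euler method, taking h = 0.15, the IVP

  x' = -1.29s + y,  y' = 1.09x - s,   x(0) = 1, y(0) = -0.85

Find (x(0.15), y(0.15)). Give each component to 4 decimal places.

Euler on (x,y): x_{n+1} = x_n + h·x', y_{n+1} = y_n + h·y'.
0.000000: (1.000000, -0.850000); f=(-0.850000, 1.090000) → (0.872500, -0.686500)
(x(0.15), y(0.15)) ≈ (0.8725, -0.6865)

0.8725, -0.6865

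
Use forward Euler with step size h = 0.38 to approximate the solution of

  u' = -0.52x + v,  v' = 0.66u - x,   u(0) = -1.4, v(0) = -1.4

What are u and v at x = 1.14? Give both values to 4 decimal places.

-3.7271, -3.3391

Euler on (u,v): u_{n+1} = u_n + h·u', v_{n+1} = v_n + h·v'.
0.000000: (-1.400000, -1.400000); f=(-1.400000, -0.924000) → (-1.932000, -1.751120)
0.380000: (-1.932000, -1.751120); f=(-1.948720, -1.655120) → (-2.672514, -2.380066)
0.760000: (-2.672514, -2.380066); f=(-2.775266, -2.523859) → (-3.727115, -3.339132)
(u(1.14), v(1.14)) ≈ (-3.7271, -3.3391)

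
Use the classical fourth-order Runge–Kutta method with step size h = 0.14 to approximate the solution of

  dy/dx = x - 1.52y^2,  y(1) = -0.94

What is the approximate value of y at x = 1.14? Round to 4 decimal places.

-0.9880

RK4: k1 = f(x_n, y_n); k2 = f(x_n + h/2, y_n + (h/2)·k1); k3 = f(x_n + h/2, y_n + (h/2)·k2); k4 = f(x_n + h, y_n + h·k3); y_{n+1} = y_n + (h/6)·(k1 + 2k2 + 2k3 + k4).
x=1.000000, y=-0.940000:
  k1 = f(1.000000, -0.940000) = -0.343072
  k2 = f(1.070000, -0.964015) = -0.342574
  k3 = f(1.070000, -0.963980) = -0.342472
  k4 = f(1.140000, -0.987946) = -0.343577
  y ← -0.940000 + (0.14/6)·(k1 + 2k2 + 2k3 + k4) = -0.987991
y(1.14) ≈ -0.9880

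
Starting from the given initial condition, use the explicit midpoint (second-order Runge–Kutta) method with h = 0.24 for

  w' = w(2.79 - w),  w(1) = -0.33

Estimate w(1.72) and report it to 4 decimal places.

-4.4858

Midpoint: k1 = f(x_n, w_n); k2 = f(x_n + h/2, w_n + (h/2)·k1); w_{n+1} = w_n + h·k2.
x=1.000000, w=-0.330000:
  k1 = f(1.000000, -0.330000) = -1.029600
  k2 = f(1.120000, -0.453552) = -1.471119
  w ← -0.330000 + 0.24·(-1.471119) = -0.683069
x=1.240000, w=-0.683069:
  k1 = f(1.240000, -0.683069) = -2.372344
  k2 = f(1.360000, -0.967750) = -3.636563
  w ← -0.683069 + 0.24·(-3.636563) = -1.555844
x=1.480000, w=-1.555844:
  k1 = f(1.480000, -1.555844) = -6.761454
  k2 = f(1.600000, -2.367218) = -12.208260
  w ← -1.555844 + 0.24·(-12.208260) = -4.485826
w(1.72) ≈ -4.4858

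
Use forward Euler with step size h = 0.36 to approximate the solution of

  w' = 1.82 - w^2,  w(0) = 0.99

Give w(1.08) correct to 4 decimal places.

1.3490

Euler: w_{n+1} = w_n + h·f(t_n, w_n).
t=0.000000, w=0.990000: f=0.839900 → w ← 0.990000 + 0.36·0.839900 = 1.292364
t=0.360000, w=1.292364: f=0.149795 → w ← 1.292364 + 0.36·0.149795 = 1.346290
t=0.720000, w=1.346290: f=0.007502 → w ← 1.346290 + 0.36·0.007502 = 1.348991
w(1.08) ≈ 1.3490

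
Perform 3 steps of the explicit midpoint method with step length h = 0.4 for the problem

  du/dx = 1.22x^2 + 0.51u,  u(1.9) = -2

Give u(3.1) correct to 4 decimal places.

8.3483

Midpoint: k1 = f(x_n, u_n); k2 = f(x_n + h/2, u_n + (h/2)·k1); u_{n+1} = u_n + h·k2.
x=1.900000, u=-2.000000:
  k1 = f(1.900000, -2.000000) = 3.384200
  k2 = f(2.100000, -1.323160) = 4.705388
  u ← -2.000000 + 0.4·4.705388 = -0.117845
x=2.300000, u=-0.117845:
  k1 = f(2.300000, -0.117845) = 6.393699
  k2 = f(2.500000, 1.160895) = 8.217057
  u ← -0.117845 + 0.4·8.217057 = 3.168978
x=2.700000, u=3.168978:
  k1 = f(2.700000, 3.168978) = 10.509979
  k2 = f(2.900000, 5.270974) = 12.948397
  u ← 3.168978 + 0.4·12.948397 = 8.348337
u(3.1) ≈ 8.3483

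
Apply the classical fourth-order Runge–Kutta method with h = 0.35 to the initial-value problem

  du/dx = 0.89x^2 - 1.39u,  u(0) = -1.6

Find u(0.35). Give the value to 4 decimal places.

RK4: k1 = f(x_n, u_n); k2 = f(x_n + h/2, u_n + (h/2)·k1); k3 = f(x_n + h/2, u_n + (h/2)·k2); k4 = f(x_n + h, u_n + h·k3); u_{n+1} = u_n + (h/6)·(k1 + 2k2 + 2k3 + k4).
x=0.000000, u=-1.600000:
  k1 = f(0.000000, -1.600000) = 2.224000
  k2 = f(0.175000, -1.210800) = 1.710268
  k3 = f(0.175000, -1.300703) = 1.835233
  k4 = f(0.350000, -0.957668) = 1.440184
  u ← -1.600000 + (0.35/6)·(k1 + 2k2 + 2k3 + k4) = -0.972614
u(0.35) ≈ -0.9726

-0.9726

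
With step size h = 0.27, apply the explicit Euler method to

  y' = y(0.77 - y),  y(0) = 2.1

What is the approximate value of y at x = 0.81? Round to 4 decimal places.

1.0241

Euler: y_{n+1} = y_n + h·f(x_n, y_n).
x=0.000000, y=2.100000: f=-2.793000 → y ← 2.100000 + 0.27·(-2.793000) = 1.345890
x=0.270000, y=1.345890: f=-0.775085 → y ← 1.345890 + 0.27·(-0.775085) = 1.136617
x=0.540000, y=1.136617: f=-0.416703 → y ← 1.136617 + 0.27·(-0.416703) = 1.024107
y(0.81) ≈ 1.0241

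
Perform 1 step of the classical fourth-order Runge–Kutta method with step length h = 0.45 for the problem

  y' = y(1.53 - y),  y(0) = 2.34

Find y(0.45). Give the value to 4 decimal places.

RK4: k1 = f(x_n, y_n); k2 = f(x_n + h/2, y_n + (h/2)·k1); k3 = f(x_n + h/2, y_n + (h/2)·k2); k4 = f(x_n + h, y_n + h·k3); y_{n+1} = y_n + (h/6)·(k1 + 2k2 + 2k3 + k4).
x=0.000000, y=2.340000:
  k1 = f(0.000000, 2.340000) = -1.895400
  k2 = f(0.225000, 1.913535) = -0.733908
  k3 = f(0.225000, 2.174871) = -1.402511
  k4 = f(0.450000, 1.708870) = -0.305666
  y ← 2.340000 + (0.45/6)·(k1 + 2k2 + 2k3 + k4) = 1.854457
y(0.45) ≈ 1.8545

1.8545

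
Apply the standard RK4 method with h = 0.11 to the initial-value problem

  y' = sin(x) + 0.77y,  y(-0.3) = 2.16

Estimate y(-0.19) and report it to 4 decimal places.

RK4: k1 = f(x_n, y_n); k2 = f(x_n + h/2, y_n + (h/2)·k1); k3 = f(x_n + h/2, y_n + (h/2)·k2); k4 = f(x_n + h, y_n + h·k3); y_{n+1} = y_n + (h/6)·(k1 + 2k2 + 2k3 + k4).
x=-0.300000, y=2.160000:
  k1 = f(-0.300000, 2.160000) = 1.367680
  k2 = f(-0.245000, 2.235222) = 1.478565
  k3 = f(-0.245000, 2.241321) = 1.483261
  k4 = f(-0.190000, 2.323159) = 1.599973
  y ← 2.160000 + (0.11/6)·(k1 + 2k2 + 2k3 + k4) = 2.323007
y(-0.19) ≈ 2.3230

2.3230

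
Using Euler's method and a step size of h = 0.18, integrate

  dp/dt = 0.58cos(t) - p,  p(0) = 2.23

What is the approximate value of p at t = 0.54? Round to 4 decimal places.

Euler: p_{n+1} = p_n + h·f(t_n, p_n).
t=0.000000, p=2.230000: f=-1.650000 → p ← 2.230000 + 0.18·(-1.650000) = 1.933000
t=0.180000, p=1.933000: f=-1.362371 → p ← 1.933000 + 0.18·(-1.362371) = 1.687773
t=0.360000, p=1.687773: f=-1.144953 → p ← 1.687773 + 0.18·(-1.144953) = 1.481682
p(0.54) ≈ 1.4817

1.4817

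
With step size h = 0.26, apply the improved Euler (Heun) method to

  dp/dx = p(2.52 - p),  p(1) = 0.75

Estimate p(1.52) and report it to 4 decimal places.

1.5261

Heun: k1 = f(x_n, p_n); k2 = f(x_n + h, p_n + h·k1); p_{n+1} = p_n + (h/2)·(k1 + k2).
x=1.000000, p=0.750000:
  k1 = f(1.000000, 0.750000) = 1.327500
  k2 = f(1.260000, 1.095150) = 1.560424
  p ← 0.750000 + (0.26/2)·(1.327500 + 1.560424) = 1.125430
x=1.260000, p=1.125430:
  k1 = f(1.260000, 1.125430) = 1.569491
  k2 = f(1.520000, 1.533498) = 1.512799
  p ← 1.125430 + (0.26/2)·(1.569491 + 1.512799) = 1.526128
p(1.52) ≈ 1.5261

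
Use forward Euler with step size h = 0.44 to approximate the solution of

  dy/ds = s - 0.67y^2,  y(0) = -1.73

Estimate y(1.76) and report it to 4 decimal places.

-37.7347

Euler: y_{n+1} = y_n + h·f(s_n, y_n).
s=0.000000, y=-1.730000: f=-2.005243 → y ← -1.730000 + 0.44·(-2.005243) = -2.612307
s=0.440000, y=-2.612307: f=-4.132179 → y ← -2.612307 + 0.44·(-4.132179) = -4.430466
s=0.880000, y=-4.430466: f=-12.271447 → y ← -4.430466 + 0.44·(-12.271447) = -9.829902
s=1.320000, y=-9.829902: f=-63.420075 → y ← -9.829902 + 0.44·(-63.420075) = -37.734735
y(1.76) ≈ -37.7347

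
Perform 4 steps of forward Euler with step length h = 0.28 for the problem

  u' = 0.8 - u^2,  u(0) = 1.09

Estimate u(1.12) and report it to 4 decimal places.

0.9044

Euler: u_{n+1} = u_n + h·f(t_n, u_n).
t=0.000000, u=1.090000: f=-0.388100 → u ← 1.090000 + 0.28·(-0.388100) = 0.981332
t=0.280000, u=0.981332: f=-0.163012 → u ← 0.981332 + 0.28·(-0.163012) = 0.935689
t=0.560000, u=0.935689: f=-0.075513 → u ← 0.935689 + 0.28·(-0.075513) = 0.914545
t=0.840000, u=0.914545: f=-0.036392 → u ← 0.914545 + 0.28·(-0.036392) = 0.904355
u(1.12) ≈ 0.9044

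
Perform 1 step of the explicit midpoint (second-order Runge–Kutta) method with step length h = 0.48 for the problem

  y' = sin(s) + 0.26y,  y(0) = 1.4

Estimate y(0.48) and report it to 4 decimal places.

1.6997

Midpoint: k1 = f(s_n, y_n); k2 = f(s_n + h/2, y_n + (h/2)·k1); y_{n+1} = y_n + h·k2.
s=0.000000, y=1.400000:
  k1 = f(0.000000, 1.400000) = 0.364000
  k2 = f(0.240000, 1.487360) = 0.624416
  y ← 1.400000 + 0.48·0.624416 = 1.699720
y(0.48) ≈ 1.6997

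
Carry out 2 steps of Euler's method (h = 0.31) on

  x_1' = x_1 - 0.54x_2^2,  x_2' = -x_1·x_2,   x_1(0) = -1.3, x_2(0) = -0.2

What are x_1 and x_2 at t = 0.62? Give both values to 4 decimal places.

-2.2529, -0.4293

Euler on (x_1,x_2): x_1_{n+1} = x_1_n + h·x_1', x_2_{n+1} = x_2_n + h·x_2'.
0.000000: (-1.300000, -0.200000); f=(-1.321600, -0.260000) → (-1.709696, -0.280600)
0.310000: (-1.709696, -0.280600); f=(-1.752214, -0.479741) → (-2.252882, -0.429320)
(x_1(0.62), x_2(0.62)) ≈ (-2.2529, -0.4293)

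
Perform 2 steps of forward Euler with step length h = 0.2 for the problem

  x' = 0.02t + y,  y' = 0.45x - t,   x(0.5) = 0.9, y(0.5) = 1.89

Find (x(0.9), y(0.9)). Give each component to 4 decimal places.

Euler on (x,y): x_{n+1} = x_n + h·x', y_{n+1} = y_n + h·y'.
0.500000: (0.900000, 1.890000); f=(1.900000, -0.095000) → (1.280000, 1.871000)
0.700000: (1.280000, 1.871000); f=(1.885000, -0.124000) → (1.657000, 1.846200)
(x(0.9), y(0.9)) ≈ (1.6570, 1.8462)

1.6570, 1.8462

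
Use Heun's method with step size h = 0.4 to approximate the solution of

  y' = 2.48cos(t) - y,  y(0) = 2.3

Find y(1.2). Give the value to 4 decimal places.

1.8805

Heun: k1 = f(t_n, y_n); k2 = f(t_n + h, y_n + h·k1); y_{n+1} = y_n + (h/2)·(k1 + k2).
t=0.000000, y=2.300000:
  k1 = f(0.000000, 2.300000) = 0.180000
  k2 = f(0.400000, 2.372000) = -0.087769
  y ← 2.300000 + (0.4/2)·(0.180000 + (-0.087769)) = 2.318446
t=0.400000, y=2.318446:
  k1 = f(0.400000, 2.318446) = -0.034215
  k2 = f(0.800000, 2.304760) = -0.576928
  y ← 2.318446 + (0.4/2)·(-0.034215 + (-0.576928)) = 2.196218
t=0.800000, y=2.196218:
  k1 = f(0.800000, 2.196218) = -0.468385
  k2 = f(1.200000, 2.008864) = -1.110216
  y ← 2.196218 + (0.4/2)·(-0.468385 + (-1.110216)) = 1.880497
y(1.2) ≈ 1.8805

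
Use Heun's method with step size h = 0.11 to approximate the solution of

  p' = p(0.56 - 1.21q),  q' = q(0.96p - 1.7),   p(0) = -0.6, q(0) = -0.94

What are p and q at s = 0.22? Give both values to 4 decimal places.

Heun on (p,q): k1 = f(s_n, state_n); k2 = f(s_n + h, state_n + h·k1); state_{n+1} = state_n + (h/2)·(k1 + k2).
0.000000: (-0.600000, -0.940000)
  k1 = (-1.018440, 2.139440)
  predictor → (-0.712028, -0.704662)
  k2 = (-1.005840, 1.679594)
  → (-0.711335, -0.729953)
0.110000: (-0.711335, -0.729953)
  k1 = (-1.026630, 1.739392)
  predictor → (-0.824265, -0.538620)
  k2 = (-0.998786, 1.341861)
  → (-0.822733, -0.560484)
(p(0.22), q(0.22)) ≈ (-0.8227, -0.5605)

-0.8227, -0.5605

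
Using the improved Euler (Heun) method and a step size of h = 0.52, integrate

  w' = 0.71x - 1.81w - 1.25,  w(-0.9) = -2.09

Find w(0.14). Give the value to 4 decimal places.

Heun: k1 = f(x_n, w_n); k2 = f(x_n + h, w_n + h·k1); w_{n+1} = w_n + (h/2)·(k1 + k2).
x=-0.900000, w=-2.090000:
  k1 = f(-0.900000, -2.090000) = 1.893900
  k2 = f(-0.380000, -1.105172) = 0.480561
  w ← -2.090000 + (0.52/2)·(1.893900 + 0.480561) = -1.472640
x=-0.380000, w=-1.472640:
  k1 = f(-0.380000, -1.472640) = 1.145679
  k2 = f(0.140000, -0.876887) = 0.436566
  w ← -1.472640 + (0.52/2)·(1.145679 + 0.436566) = -1.061257
w(0.14) ≈ -1.0613

-1.0613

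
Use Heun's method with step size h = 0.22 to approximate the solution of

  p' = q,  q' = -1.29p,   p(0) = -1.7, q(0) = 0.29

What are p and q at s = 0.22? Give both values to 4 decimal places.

-1.5831, 0.7634

Heun on (p,q): k1 = f(s_n, state_n); k2 = f(s_n + h, state_n + h·k1); state_{n+1} = state_n + (h/2)·(k1 + k2).
0.000000: (-1.700000, 0.290000)
  k1 = (0.290000, 2.193000)
  predictor → (-1.636200, 0.772460)
  k2 = (0.772460, 2.110698)
  → (-1.583129, 0.763407)
(p(0.22), q(0.22)) ≈ (-1.5831, 0.7634)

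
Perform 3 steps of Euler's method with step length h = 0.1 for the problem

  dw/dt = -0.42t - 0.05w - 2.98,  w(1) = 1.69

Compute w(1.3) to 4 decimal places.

Euler: w_{n+1} = w_n + h·f(t_n, w_n).
t=1.000000, w=1.690000: f=-3.484500 → w ← 1.690000 + 0.1·(-3.484500) = 1.341550
t=1.100000, w=1.341550: f=-3.509078 → w ← 1.341550 + 0.1·(-3.509078) = 0.990642
t=1.200000, w=0.990642: f=-3.533532 → w ← 0.990642 + 0.1·(-3.533532) = 0.637289
w(1.3) ≈ 0.6373

0.6373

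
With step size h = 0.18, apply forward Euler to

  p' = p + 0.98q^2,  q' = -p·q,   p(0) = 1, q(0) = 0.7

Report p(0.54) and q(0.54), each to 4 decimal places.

1.8666, 0.3193

Euler on (p,q): p_{n+1} = p_n + h·p', q_{n+1} = q_n + h·q'.
0.000000: (1.000000, 0.700000); f=(1.480200, -0.700000) → (1.266436, 0.574000)
0.180000: (1.266436, 0.574000); f=(1.589322, -0.726934) → (1.552514, 0.443152)
0.360000: (1.552514, 0.443152); f=(1.744970, -0.687999) → (1.866609, 0.319312)
(p(0.54), q(0.54)) ≈ (1.8666, 0.3193)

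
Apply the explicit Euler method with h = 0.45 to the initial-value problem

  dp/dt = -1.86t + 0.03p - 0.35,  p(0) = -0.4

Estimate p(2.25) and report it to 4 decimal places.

Euler: p_{n+1} = p_n + h·f(t_n, p_n).
t=0.000000, p=-0.400000: f=-0.362000 → p ← -0.400000 + 0.45·(-0.362000) = -0.562900
t=0.450000, p=-0.562900: f=-1.203887 → p ← -0.562900 + 0.45·(-1.203887) = -1.104649
t=0.900000, p=-1.104649: f=-2.057139 → p ← -1.104649 + 0.45·(-2.057139) = -2.030362
t=1.350000, p=-2.030362: f=-2.921911 → p ← -2.030362 + 0.45·(-2.921911) = -3.345222
t=1.800000, p=-3.345222: f=-3.798357 → p ← -3.345222 + 0.45·(-3.798357) = -5.054482
p(2.25) ≈ -5.0545

-5.0545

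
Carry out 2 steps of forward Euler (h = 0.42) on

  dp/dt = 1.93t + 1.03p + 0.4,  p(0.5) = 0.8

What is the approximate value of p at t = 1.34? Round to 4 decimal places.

Euler: p_{n+1} = p_n + h·f(t_n, p_n).
t=0.500000, p=0.800000: f=2.189000 → p ← 0.800000 + 0.42·2.189000 = 1.719380
t=0.920000, p=1.719380: f=3.946561 → p ← 1.719380 + 0.42·3.946561 = 3.376936
p(1.34) ≈ 3.3769

3.3769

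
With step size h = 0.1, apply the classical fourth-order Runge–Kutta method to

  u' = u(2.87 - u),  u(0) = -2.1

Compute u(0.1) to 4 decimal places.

-3.6947

RK4: k1 = f(t_n, u_n); k2 = f(t_n + h/2, u_n + (h/2)·k1); k3 = f(t_n + h/2, u_n + (h/2)·k2); k4 = f(t_n + h, u_n + h·k3); u_{n+1} = u_n + (h/6)·(k1 + 2k2 + 2k3 + k4).
t=0.000000, u=-2.100000:
  k1 = f(0.000000, -2.100000) = -10.437000
  k2 = f(0.050000, -2.621850) = -14.398807
  k3 = f(0.050000, -2.819940) = -16.045292
  k4 = f(0.100000, -3.704529) = -24.355536
  u ← -2.100000 + (0.1/6)·(k1 + 2k2 + 2k3 + k4) = -3.694679
u(0.1) ≈ -3.6947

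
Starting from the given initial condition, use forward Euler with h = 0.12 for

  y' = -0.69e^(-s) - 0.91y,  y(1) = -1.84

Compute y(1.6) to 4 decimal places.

Euler: y_{n+1} = y_n + h·f(s_n, y_n).
s=1.000000, y=-1.840000: f=1.420563 → y ← -1.840000 + 0.12·1.420563 = -1.669532
s=1.120000, y=-1.669532: f=1.294141 → y ← -1.669532 + 0.12·1.294141 = -1.514235
s=1.240000, y=-1.514235: f=1.178279 → y ← -1.514235 + 0.12·1.178279 = -1.372842
s=1.360000, y=-1.372842: f=1.072190 → y ← -1.372842 + 0.12·1.072190 = -1.244179
s=1.480000, y=-1.244179: f=0.975133 → y ← -1.244179 + 0.12·0.975133 = -1.127163
y(1.6) ≈ -1.1272

-1.1272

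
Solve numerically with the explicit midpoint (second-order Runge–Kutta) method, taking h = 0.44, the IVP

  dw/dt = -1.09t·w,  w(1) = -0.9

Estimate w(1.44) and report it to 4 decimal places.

Midpoint: k1 = f(t_n, w_n); k2 = f(t_n + h/2, w_n + (h/2)·k1); w_{n+1} = w_n + h·k2.
t=1.000000, w=-0.900000:
  k1 = f(1.000000, -0.900000) = 0.981000
  k2 = f(1.220000, -0.684180) = 0.909823
  w ← -0.900000 + 0.44·0.909823 = -0.499678
w(1.44) ≈ -0.4997

-0.4997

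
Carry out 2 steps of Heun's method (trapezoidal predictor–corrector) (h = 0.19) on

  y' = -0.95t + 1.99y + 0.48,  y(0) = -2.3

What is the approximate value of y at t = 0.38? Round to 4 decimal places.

Heun: k1 = f(t_n, y_n); k2 = f(t_n + h, y_n + h·k1); y_{n+1} = y_n + (h/2)·(k1 + k2).
t=0.000000, y=-2.300000:
  k1 = f(0.000000, -2.300000) = -4.097000
  k2 = f(0.190000, -3.078430) = -5.826576
  y ← -2.300000 + (0.19/2)·(-4.097000 + (-5.826576)) = -3.242740
t=0.190000, y=-3.242740:
  k1 = f(0.190000, -3.242740) = -6.153552
  k2 = f(0.380000, -4.411915) = -8.660710
  y ← -3.242740 + (0.19/2)·(-6.153552 + (-8.660710)) = -4.650095
y(0.38) ≈ -4.6501

-4.6501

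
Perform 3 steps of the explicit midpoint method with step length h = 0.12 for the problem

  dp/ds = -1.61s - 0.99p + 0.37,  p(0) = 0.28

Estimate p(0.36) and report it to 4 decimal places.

0.2140

Midpoint: k1 = f(s_n, p_n); k2 = f(s_n + h/2, p_n + (h/2)·k1); p_{n+1} = p_n + h·k2.
s=0.000000, p=0.280000:
  k1 = f(0.000000, 0.280000) = 0.092800
  k2 = f(0.060000, 0.285568) = -0.009312
  p ← 0.280000 + 0.12·(-0.009312) = 0.278883
s=0.120000, p=0.278883:
  k1 = f(0.120000, 0.278883) = -0.099294
  k2 = f(0.180000, 0.272925) = -0.189996
  p ← 0.278883 + 0.12·(-0.189996) = 0.256083
s=0.240000, p=0.256083:
  k1 = f(0.240000, 0.256083) = -0.269922
  k2 = f(0.300000, 0.239888) = -0.350489
  p ← 0.256083 + 0.12·(-0.350489) = 0.214024
p(0.36) ≈ 0.2140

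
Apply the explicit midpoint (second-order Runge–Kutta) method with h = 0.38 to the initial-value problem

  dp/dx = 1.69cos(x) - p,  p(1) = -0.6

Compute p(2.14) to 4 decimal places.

Midpoint: k1 = f(x_n, p_n); k2 = f(x_n + h/2, p_n + (h/2)·k1); p_{n+1} = p_n + h·k2.
x=1.000000, p=-0.600000:
  k1 = f(1.000000, -0.600000) = 1.513111
  k2 = f(1.190000, -0.312509) = 0.940614
  p ← -0.600000 + 0.38·0.940614 = -0.242567
x=1.380000, p=-0.242567:
  k1 = f(1.380000, -0.242567) = 0.563060
  k2 = f(1.570000, -0.135585) = 0.136931
  p ← -0.242567 + 0.38·0.136931 = -0.190533
x=1.760000, p=-0.190533:
  k1 = f(1.760000, -0.190533) = -0.127317
  k2 = f(1.950000, -0.214723) = -0.410883
  p ← -0.190533 + 0.38·(-0.410883) = -0.346668
p(2.14) ≈ -0.3467

-0.3467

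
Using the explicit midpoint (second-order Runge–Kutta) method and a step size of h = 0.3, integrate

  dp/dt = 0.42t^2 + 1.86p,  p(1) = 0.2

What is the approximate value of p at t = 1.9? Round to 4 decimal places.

2.6308

Midpoint: k1 = f(t_n, p_n); k2 = f(t_n + h/2, p_n + (h/2)·k1); p_{n+1} = p_n + h·k2.
t=1.000000, p=0.200000:
  k1 = f(1.000000, 0.200000) = 0.792000
  k2 = f(1.150000, 0.318800) = 1.148418
  p ← 0.200000 + 0.3·1.148418 = 0.544525
t=1.300000, p=0.544525:
  k1 = f(1.300000, 0.544525) = 1.722617
  k2 = f(1.450000, 0.802918) = 2.376477
  p ← 0.544525 + 0.3·2.376477 = 1.257469
t=1.600000, p=1.257469:
  k1 = f(1.600000, 1.257469) = 3.414092
  k2 = f(1.750000, 1.769582) = 4.577673
  p ← 1.257469 + 0.3·4.577673 = 2.630771
p(1.9) ≈ 2.6308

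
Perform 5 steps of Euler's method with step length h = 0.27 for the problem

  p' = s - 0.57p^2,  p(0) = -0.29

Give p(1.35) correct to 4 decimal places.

Euler: p_{n+1} = p_n + h·f(s_n, p_n).
s=0.000000, p=-0.290000: f=-0.047937 → p ← -0.290000 + 0.27·(-0.047937) = -0.302943
s=0.270000, p=-0.302943: f=0.217689 → p ← -0.302943 + 0.27·0.217689 = -0.244167
s=0.540000, p=-0.244167: f=0.506018 → p ← -0.244167 + 0.27·0.506018 = -0.107542
s=0.810000, p=-0.107542: f=0.803408 → p ← -0.107542 + 0.27·0.803408 = 0.109378
s=1.080000, p=0.109378: f=1.073181 → p ← 0.109378 + 0.27·1.073181 = 0.399137
p(1.35) ≈ 0.3991

0.3991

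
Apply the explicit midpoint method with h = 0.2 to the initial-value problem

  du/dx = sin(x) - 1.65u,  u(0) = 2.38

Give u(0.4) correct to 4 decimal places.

1.3161

Midpoint: k1 = f(x_n, u_n); k2 = f(x_n + h/2, u_n + (h/2)·k1); u_{n+1} = u_n + h·k2.
x=0.000000, u=2.380000:
  k1 = f(0.000000, 2.380000) = -3.927000
  k2 = f(0.100000, 1.987300) = -3.179212
  u ← 2.380000 + 0.2·(-3.179212) = 1.744158
x=0.200000, u=1.744158:
  k1 = f(0.200000, 1.744158) = -2.679191
  k2 = f(0.300000, 1.476239) = -2.140273
  u ← 1.744158 + 0.2·(-2.140273) = 1.316103
u(0.4) ≈ 1.3161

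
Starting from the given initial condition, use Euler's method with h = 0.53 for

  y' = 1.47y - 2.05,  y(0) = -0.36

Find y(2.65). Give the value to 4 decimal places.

-29.8784

Euler: y_{n+1} = y_n + h·f(x_n, y_n).
x=0.000000, y=-0.360000: f=-2.579200 → y ← -0.360000 + 0.53·(-2.579200) = -1.726976
x=0.530000, y=-1.726976: f=-4.588655 → y ← -1.726976 + 0.53·(-4.588655) = -4.158963
x=1.060000, y=-4.158963: f=-8.163676 → y ← -4.158963 + 0.53·(-8.163676) = -8.485711
x=1.590000, y=-8.485711: f=-14.523995 → y ← -8.485711 + 0.53·(-14.523995) = -16.183429
x=2.120000, y=-16.183429: f=-25.839640 → y ← -16.183429 + 0.53·(-25.839640) = -29.878438
y(2.65) ≈ -29.8784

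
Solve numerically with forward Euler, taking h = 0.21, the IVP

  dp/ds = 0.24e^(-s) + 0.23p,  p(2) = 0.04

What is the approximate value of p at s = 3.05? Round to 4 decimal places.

0.0769

Euler: p_{n+1} = p_n + h·f(s_n, p_n).
s=2.000000, p=0.040000: f=0.041680 → p ← 0.040000 + 0.21·0.041680 = 0.048753
s=2.210000, p=0.048753: f=0.037541 → p ← 0.048753 + 0.21·0.037541 = 0.056637
s=2.420000, p=0.056637: f=0.034368 → p ← 0.056637 + 0.21·0.034368 = 0.063854
s=2.630000, p=0.063854: f=0.031985 → p ← 0.063854 + 0.21·0.031985 = 0.070571
s=2.840000, p=0.070571: f=0.030253 → p ← 0.070571 + 0.21·0.030253 = 0.076924
p(3.05) ≈ 0.0769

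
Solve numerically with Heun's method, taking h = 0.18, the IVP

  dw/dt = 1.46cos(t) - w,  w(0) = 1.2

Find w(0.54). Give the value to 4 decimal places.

1.2724

Heun: k1 = f(t_n, w_n); k2 = f(t_n + h, w_n + h·k1); w_{n+1} = w_n + (h/2)·(k1 + k2).
t=0.000000, w=1.200000:
  k1 = f(0.000000, 1.200000) = 0.260000
  k2 = f(0.180000, 1.246800) = 0.189612
  w ← 1.200000 + (0.18/2)·(0.260000 + 0.189612) = 1.240465
t=0.180000, w=1.240465:
  k1 = f(0.180000, 1.240465) = 0.195947
  k2 = f(0.360000, 1.275735) = 0.090674
  w ← 1.240465 + (0.18/2)·(0.195947 + 0.090674) = 1.266261
t=0.360000, w=1.266261:
  k1 = f(0.360000, 1.266261) = 0.100148
  k2 = f(0.540000, 1.284288) = -0.032033
  w ← 1.266261 + (0.18/2)·(0.100148 + (-0.032033)) = 1.272391
w(0.54) ≈ 1.2724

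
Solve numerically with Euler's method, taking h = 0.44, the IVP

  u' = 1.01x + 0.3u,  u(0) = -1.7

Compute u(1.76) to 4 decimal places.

-1.5116

Euler: u_{n+1} = u_n + h·f(x_n, u_n).
x=0.000000, u=-1.700000: f=-0.510000 → u ← -1.700000 + 0.44·(-0.510000) = -1.924400
x=0.440000, u=-1.924400: f=-0.132920 → u ← -1.924400 + 0.44·(-0.132920) = -1.982885
x=0.880000, u=-1.982885: f=0.293935 → u ← -1.982885 + 0.44·0.293935 = -1.853554
x=1.320000, u=-1.853554: f=0.777134 → u ← -1.853554 + 0.44·0.777134 = -1.511615
u(1.76) ≈ -1.5116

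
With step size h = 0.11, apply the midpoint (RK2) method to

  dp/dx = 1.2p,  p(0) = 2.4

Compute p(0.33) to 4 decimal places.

Midpoint: k1 = f(x_n, p_n); k2 = f(x_n + h/2, p_n + (h/2)·k1); p_{n+1} = p_n + h·k2.
x=0.000000, p=2.400000:
  k1 = f(0.000000, 2.400000) = 2.880000
  k2 = f(0.055000, 2.558400) = 3.070080
  p ← 2.400000 + 0.11·3.070080 = 2.737709
x=0.110000, p=2.737709:
  k1 = f(0.110000, 2.737709) = 3.285251
  k2 = f(0.165000, 2.918398) = 3.502077
  p ← 2.737709 + 0.11·3.502077 = 3.122937
x=0.220000, p=3.122937:
  k1 = f(0.220000, 3.122937) = 3.747525
  k2 = f(0.275000, 3.329051) = 3.994861
  p ← 3.122937 + 0.11·3.994861 = 3.562372
p(0.33) ≈ 3.5624

3.5624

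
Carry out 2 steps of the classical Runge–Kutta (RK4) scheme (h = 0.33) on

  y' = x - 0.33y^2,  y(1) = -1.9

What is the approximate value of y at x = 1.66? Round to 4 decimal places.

-1.8043

RK4: k1 = f(x_n, y_n); k2 = f(x_n + h/2, y_n + (h/2)·k1); k3 = f(x_n + h/2, y_n + (h/2)·k2); k4 = f(x_n + h, y_n + h·k3); y_{n+1} = y_n + (h/6)·(k1 + 2k2 + 2k3 + k4).
x=1.000000, y=-1.900000:
  k1 = f(1.000000, -1.900000) = -0.191300
  k2 = f(1.165000, -1.931564) = -0.066211
  k3 = f(1.165000, -1.910925) = -0.040039
  k4 = f(1.330000, -1.913213) = 0.122073
  y ← -1.900000 + (0.33/6)·(k1 + 2k2 + 2k3 + k4) = -1.915495
x=1.330000, y=-1.915495:
  k1 = f(1.330000, -1.915495) = 0.119190
  k2 = f(1.495000, -1.895829) = 0.308925
  k3 = f(1.495000, -1.864522) = 0.347774
  k4 = f(1.660000, -1.800730) = 0.589933
  y ← -1.915495 + (0.33/6)·(k1 + 2k2 + 2k3 + k4) = -1.804256
y(1.66) ≈ -1.8043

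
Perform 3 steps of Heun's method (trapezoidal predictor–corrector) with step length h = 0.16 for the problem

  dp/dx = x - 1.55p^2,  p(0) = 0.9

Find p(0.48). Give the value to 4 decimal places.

Heun: k1 = f(x_n, p_n); k2 = f(x_n + h, p_n + h·k1); p_{n+1} = p_n + (h/2)·(k1 + k2).
x=0.000000, p=0.900000:
  k1 = f(0.000000, 0.900000) = -1.255500
  k2 = f(0.160000, 0.699120) = -0.597592
  p ← 0.900000 + (0.16/2)·(-1.255500 + (-0.597592)) = 0.751753
x=0.160000, p=0.751753:
  k1 = f(0.160000, 0.751753) = -0.715955
  k2 = f(0.320000, 0.637200) = -0.309337
  p ← 0.751753 + (0.16/2)·(-0.715955 + (-0.309337)) = 0.669729
x=0.320000, p=0.669729:
  k1 = f(0.320000, 0.669729) = -0.375233
  k2 = f(0.480000, 0.609692) = -0.096173
  p ← 0.669729 + (0.16/2)·(-0.375233 + (-0.096173)) = 0.632017
p(0.48) ≈ 0.6320

0.6320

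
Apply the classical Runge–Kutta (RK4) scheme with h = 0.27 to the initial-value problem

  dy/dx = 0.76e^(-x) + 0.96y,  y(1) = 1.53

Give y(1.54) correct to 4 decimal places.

RK4: k1 = f(x_n, y_n); k2 = f(x_n + h/2, y_n + (h/2)·k1); k3 = f(x_n + h/2, y_n + (h/2)·k2); k4 = f(x_n + h, y_n + h·k3); y_{n+1} = y_n + (h/6)·(k1 + 2k2 + 2k3 + k4).
x=1.000000, y=1.530000:
  k1 = f(1.000000, 1.530000) = 1.748388
  k2 = f(1.135000, 1.766032) = 1.939672
  k3 = f(1.135000, 1.791856) = 1.964462
  k4 = f(1.270000, 2.060405) = 2.191421
  y ← 1.530000 + (0.27/6)·(k1 + 2k2 + 2k3 + k4) = 2.058663
x=1.270000, y=2.058663:
  k1 = f(1.270000, 2.058663) = 2.189749
  k2 = f(1.405000, 2.354280) = 2.446587
  k3 = f(1.405000, 2.388953) = 2.479874
  k4 = f(1.540000, 2.728229) = 2.782030
  y ← 2.058663 + (0.27/6)·(k1 + 2k2 + 2k3 + k4) = 2.725775
y(1.54) ≈ 2.7258

2.7258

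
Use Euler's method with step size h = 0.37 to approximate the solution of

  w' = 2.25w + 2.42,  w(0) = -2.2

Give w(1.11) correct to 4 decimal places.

-7.9950

Euler: w_{n+1} = w_n + h·f(x_n, w_n).
x=0.000000, w=-2.200000: f=-2.530000 → w ← -2.200000 + 0.37·(-2.530000) = -3.136100
x=0.370000, w=-3.136100: f=-4.636225 → w ← -3.136100 + 0.37·(-4.636225) = -4.851503
x=0.740000, w=-4.851503: f=-8.495882 → w ← -4.851503 + 0.37·(-8.495882) = -7.994980
w(1.11) ≈ -7.9950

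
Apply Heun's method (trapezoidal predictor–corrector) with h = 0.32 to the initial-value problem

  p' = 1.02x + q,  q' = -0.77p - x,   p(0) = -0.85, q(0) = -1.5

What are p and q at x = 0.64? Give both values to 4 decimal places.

Heun on (p,q): k1 = f(x_n, state_n); k2 = f(x_n + h, state_n + h·k1); state_{n+1} = state_n + (h/2)·(k1 + k2).
0.000000: (-0.850000, -1.500000)
  k1 = (-1.500000, 0.654500)
  predictor → (-1.330000, -1.290560)
  k2 = (-0.964160, 0.704100)
  → (-1.244266, -1.282624)
0.320000: (-1.244266, -1.282624)
  k1 = (-0.956224, 0.638085)
  predictor → (-1.550257, -1.078437)
  k2 = (-0.425637, 0.553698)
  → (-1.465363, -1.091939)
(p(0.64), q(0.64)) ≈ (-1.4654, -1.0919)

-1.4654, -1.0919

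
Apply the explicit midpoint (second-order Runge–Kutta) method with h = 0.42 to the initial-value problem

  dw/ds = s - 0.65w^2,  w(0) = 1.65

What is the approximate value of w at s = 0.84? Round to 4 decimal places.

Midpoint: k1 = f(s_n, w_n); k2 = f(s_n + h/2, w_n + (h/2)·k1); w_{n+1} = w_n + h·k2.
s=0.000000, w=1.650000:
  k1 = f(0.000000, 1.650000) = -1.769625
  k2 = f(0.210000, 1.278379) = -0.852264
  w ← 1.650000 + 0.42·(-0.852264) = 1.292049
s=0.420000, w=1.292049:
  k1 = f(0.420000, 1.292049) = -0.665104
  k2 = f(0.630000, 1.152377) = -0.233183
  w ← 1.292049 + 0.42·(-0.233183) = 1.194112
w(0.84) ≈ 1.1941

1.1941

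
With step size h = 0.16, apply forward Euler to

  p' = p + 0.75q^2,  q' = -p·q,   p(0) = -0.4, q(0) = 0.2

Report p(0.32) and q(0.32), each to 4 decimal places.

Euler on (p,q): p_{n+1} = p_n + h·p', q_{n+1} = q_n + h·q'.
0.000000: (-0.400000, 0.200000); f=(-0.370000, 0.080000) → (-0.459200, 0.212800)
0.160000: (-0.459200, 0.212800); f=(-0.425237, 0.097718) → (-0.527238, 0.228435)
(p(0.32), q(0.32)) ≈ (-0.5272, 0.2284)

-0.5272, 0.2284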